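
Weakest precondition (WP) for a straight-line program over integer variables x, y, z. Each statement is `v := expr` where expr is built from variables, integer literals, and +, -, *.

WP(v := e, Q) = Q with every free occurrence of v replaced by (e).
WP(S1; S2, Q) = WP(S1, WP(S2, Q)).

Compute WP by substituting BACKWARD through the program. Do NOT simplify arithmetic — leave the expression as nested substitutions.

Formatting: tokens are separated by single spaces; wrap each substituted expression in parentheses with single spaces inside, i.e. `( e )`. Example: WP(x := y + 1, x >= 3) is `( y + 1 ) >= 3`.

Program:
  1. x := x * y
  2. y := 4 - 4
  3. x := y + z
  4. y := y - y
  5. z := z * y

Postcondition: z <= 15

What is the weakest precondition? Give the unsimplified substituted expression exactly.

post: z <= 15
stmt 5: z := z * y  -- replace 1 occurrence(s) of z with (z * y)
  => ( z * y ) <= 15
stmt 4: y := y - y  -- replace 1 occurrence(s) of y with (y - y)
  => ( z * ( y - y ) ) <= 15
stmt 3: x := y + z  -- replace 0 occurrence(s) of x with (y + z)
  => ( z * ( y - y ) ) <= 15
stmt 2: y := 4 - 4  -- replace 2 occurrence(s) of y with (4 - 4)
  => ( z * ( ( 4 - 4 ) - ( 4 - 4 ) ) ) <= 15
stmt 1: x := x * y  -- replace 0 occurrence(s) of x with (x * y)
  => ( z * ( ( 4 - 4 ) - ( 4 - 4 ) ) ) <= 15

Answer: ( z * ( ( 4 - 4 ) - ( 4 - 4 ) ) ) <= 15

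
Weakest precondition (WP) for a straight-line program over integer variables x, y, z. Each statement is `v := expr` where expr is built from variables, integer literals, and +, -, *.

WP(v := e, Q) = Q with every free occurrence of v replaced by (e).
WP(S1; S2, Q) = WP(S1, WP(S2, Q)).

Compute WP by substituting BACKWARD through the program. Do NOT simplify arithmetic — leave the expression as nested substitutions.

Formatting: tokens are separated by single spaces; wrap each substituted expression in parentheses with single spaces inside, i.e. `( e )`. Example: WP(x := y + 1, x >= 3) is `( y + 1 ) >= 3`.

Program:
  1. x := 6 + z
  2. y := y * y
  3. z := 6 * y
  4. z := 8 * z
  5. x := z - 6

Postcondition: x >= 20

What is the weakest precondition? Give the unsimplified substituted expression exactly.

Answer: ( ( 8 * ( 6 * ( y * y ) ) ) - 6 ) >= 20

Derivation:
post: x >= 20
stmt 5: x := z - 6  -- replace 1 occurrence(s) of x with (z - 6)
  => ( z - 6 ) >= 20
stmt 4: z := 8 * z  -- replace 1 occurrence(s) of z with (8 * z)
  => ( ( 8 * z ) - 6 ) >= 20
stmt 3: z := 6 * y  -- replace 1 occurrence(s) of z with (6 * y)
  => ( ( 8 * ( 6 * y ) ) - 6 ) >= 20
stmt 2: y := y * y  -- replace 1 occurrence(s) of y with (y * y)
  => ( ( 8 * ( 6 * ( y * y ) ) ) - 6 ) >= 20
stmt 1: x := 6 + z  -- replace 0 occurrence(s) of x with (6 + z)
  => ( ( 8 * ( 6 * ( y * y ) ) ) - 6 ) >= 20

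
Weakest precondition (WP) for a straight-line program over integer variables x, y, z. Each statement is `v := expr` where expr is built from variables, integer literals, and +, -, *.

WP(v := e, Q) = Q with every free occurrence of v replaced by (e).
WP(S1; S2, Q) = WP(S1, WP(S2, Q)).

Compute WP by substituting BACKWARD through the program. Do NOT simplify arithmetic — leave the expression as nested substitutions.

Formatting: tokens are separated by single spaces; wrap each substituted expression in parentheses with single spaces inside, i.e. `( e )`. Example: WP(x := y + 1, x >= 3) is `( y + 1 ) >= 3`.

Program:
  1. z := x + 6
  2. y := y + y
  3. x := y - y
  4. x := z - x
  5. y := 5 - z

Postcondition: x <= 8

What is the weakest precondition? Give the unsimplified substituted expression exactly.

post: x <= 8
stmt 5: y := 5 - z  -- replace 0 occurrence(s) of y with (5 - z)
  => x <= 8
stmt 4: x := z - x  -- replace 1 occurrence(s) of x with (z - x)
  => ( z - x ) <= 8
stmt 3: x := y - y  -- replace 1 occurrence(s) of x with (y - y)
  => ( z - ( y - y ) ) <= 8
stmt 2: y := y + y  -- replace 2 occurrence(s) of y with (y + y)
  => ( z - ( ( y + y ) - ( y + y ) ) ) <= 8
stmt 1: z := x + 6  -- replace 1 occurrence(s) of z with (x + 6)
  => ( ( x + 6 ) - ( ( y + y ) - ( y + y ) ) ) <= 8

Answer: ( ( x + 6 ) - ( ( y + y ) - ( y + y ) ) ) <= 8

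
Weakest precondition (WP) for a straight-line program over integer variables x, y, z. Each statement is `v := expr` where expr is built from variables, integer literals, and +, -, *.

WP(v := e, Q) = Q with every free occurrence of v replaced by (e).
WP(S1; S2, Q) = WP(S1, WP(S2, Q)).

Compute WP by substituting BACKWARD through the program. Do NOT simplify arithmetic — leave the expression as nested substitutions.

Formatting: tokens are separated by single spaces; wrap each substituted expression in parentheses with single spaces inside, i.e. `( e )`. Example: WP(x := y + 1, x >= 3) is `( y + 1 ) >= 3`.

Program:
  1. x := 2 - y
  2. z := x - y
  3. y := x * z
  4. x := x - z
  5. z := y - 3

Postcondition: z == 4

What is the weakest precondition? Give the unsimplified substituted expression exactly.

Answer: ( ( ( 2 - y ) * ( ( 2 - y ) - y ) ) - 3 ) == 4

Derivation:
post: z == 4
stmt 5: z := y - 3  -- replace 1 occurrence(s) of z with (y - 3)
  => ( y - 3 ) == 4
stmt 4: x := x - z  -- replace 0 occurrence(s) of x with (x - z)
  => ( y - 3 ) == 4
stmt 3: y := x * z  -- replace 1 occurrence(s) of y with (x * z)
  => ( ( x * z ) - 3 ) == 4
stmt 2: z := x - y  -- replace 1 occurrence(s) of z with (x - y)
  => ( ( x * ( x - y ) ) - 3 ) == 4
stmt 1: x := 2 - y  -- replace 2 occurrence(s) of x with (2 - y)
  => ( ( ( 2 - y ) * ( ( 2 - y ) - y ) ) - 3 ) == 4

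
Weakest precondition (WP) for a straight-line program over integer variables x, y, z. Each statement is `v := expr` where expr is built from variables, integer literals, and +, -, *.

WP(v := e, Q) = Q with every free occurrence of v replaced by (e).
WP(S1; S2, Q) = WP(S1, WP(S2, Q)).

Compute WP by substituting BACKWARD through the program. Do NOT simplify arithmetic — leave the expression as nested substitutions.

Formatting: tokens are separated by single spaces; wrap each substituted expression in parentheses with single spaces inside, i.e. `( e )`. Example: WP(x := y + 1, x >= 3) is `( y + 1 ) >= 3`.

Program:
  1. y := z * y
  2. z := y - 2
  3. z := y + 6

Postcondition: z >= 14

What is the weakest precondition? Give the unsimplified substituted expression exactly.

Answer: ( ( z * y ) + 6 ) >= 14

Derivation:
post: z >= 14
stmt 3: z := y + 6  -- replace 1 occurrence(s) of z with (y + 6)
  => ( y + 6 ) >= 14
stmt 2: z := y - 2  -- replace 0 occurrence(s) of z with (y - 2)
  => ( y + 6 ) >= 14
stmt 1: y := z * y  -- replace 1 occurrence(s) of y with (z * y)
  => ( ( z * y ) + 6 ) >= 14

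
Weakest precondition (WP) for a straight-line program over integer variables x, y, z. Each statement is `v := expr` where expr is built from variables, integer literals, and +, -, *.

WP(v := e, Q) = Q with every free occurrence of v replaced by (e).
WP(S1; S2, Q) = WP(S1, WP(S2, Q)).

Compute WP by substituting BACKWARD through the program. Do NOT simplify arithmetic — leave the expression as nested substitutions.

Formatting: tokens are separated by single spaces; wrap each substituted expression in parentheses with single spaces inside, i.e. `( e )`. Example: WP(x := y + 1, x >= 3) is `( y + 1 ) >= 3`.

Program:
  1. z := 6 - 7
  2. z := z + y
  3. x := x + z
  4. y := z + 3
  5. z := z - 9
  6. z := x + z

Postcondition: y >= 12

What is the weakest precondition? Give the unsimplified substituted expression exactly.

post: y >= 12
stmt 6: z := x + z  -- replace 0 occurrence(s) of z with (x + z)
  => y >= 12
stmt 5: z := z - 9  -- replace 0 occurrence(s) of z with (z - 9)
  => y >= 12
stmt 4: y := z + 3  -- replace 1 occurrence(s) of y with (z + 3)
  => ( z + 3 ) >= 12
stmt 3: x := x + z  -- replace 0 occurrence(s) of x with (x + z)
  => ( z + 3 ) >= 12
stmt 2: z := z + y  -- replace 1 occurrence(s) of z with (z + y)
  => ( ( z + y ) + 3 ) >= 12
stmt 1: z := 6 - 7  -- replace 1 occurrence(s) of z with (6 - 7)
  => ( ( ( 6 - 7 ) + y ) + 3 ) >= 12

Answer: ( ( ( 6 - 7 ) + y ) + 3 ) >= 12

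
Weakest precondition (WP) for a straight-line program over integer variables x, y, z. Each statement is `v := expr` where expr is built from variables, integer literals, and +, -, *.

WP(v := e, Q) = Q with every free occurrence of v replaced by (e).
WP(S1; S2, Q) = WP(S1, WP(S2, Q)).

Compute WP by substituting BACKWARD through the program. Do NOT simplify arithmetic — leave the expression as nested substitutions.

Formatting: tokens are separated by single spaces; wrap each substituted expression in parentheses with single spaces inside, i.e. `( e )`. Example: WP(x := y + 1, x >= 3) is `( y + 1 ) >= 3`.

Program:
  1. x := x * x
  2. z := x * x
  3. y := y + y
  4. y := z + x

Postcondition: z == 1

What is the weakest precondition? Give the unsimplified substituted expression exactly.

post: z == 1
stmt 4: y := z + x  -- replace 0 occurrence(s) of y with (z + x)
  => z == 1
stmt 3: y := y + y  -- replace 0 occurrence(s) of y with (y + y)
  => z == 1
stmt 2: z := x * x  -- replace 1 occurrence(s) of z with (x * x)
  => ( x * x ) == 1
stmt 1: x := x * x  -- replace 2 occurrence(s) of x with (x * x)
  => ( ( x * x ) * ( x * x ) ) == 1

Answer: ( ( x * x ) * ( x * x ) ) == 1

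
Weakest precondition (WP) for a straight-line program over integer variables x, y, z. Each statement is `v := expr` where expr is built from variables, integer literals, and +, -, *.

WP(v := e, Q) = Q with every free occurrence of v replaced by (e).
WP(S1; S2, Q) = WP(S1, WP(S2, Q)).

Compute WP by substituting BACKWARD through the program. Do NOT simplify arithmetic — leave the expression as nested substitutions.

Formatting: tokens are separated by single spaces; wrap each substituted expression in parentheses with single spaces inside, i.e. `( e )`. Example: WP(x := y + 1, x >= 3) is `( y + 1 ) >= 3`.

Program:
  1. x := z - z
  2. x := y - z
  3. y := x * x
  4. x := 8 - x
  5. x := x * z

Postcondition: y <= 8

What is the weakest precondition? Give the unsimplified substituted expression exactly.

post: y <= 8
stmt 5: x := x * z  -- replace 0 occurrence(s) of x with (x * z)
  => y <= 8
stmt 4: x := 8 - x  -- replace 0 occurrence(s) of x with (8 - x)
  => y <= 8
stmt 3: y := x * x  -- replace 1 occurrence(s) of y with (x * x)
  => ( x * x ) <= 8
stmt 2: x := y - z  -- replace 2 occurrence(s) of x with (y - z)
  => ( ( y - z ) * ( y - z ) ) <= 8
stmt 1: x := z - z  -- replace 0 occurrence(s) of x with (z - z)
  => ( ( y - z ) * ( y - z ) ) <= 8

Answer: ( ( y - z ) * ( y - z ) ) <= 8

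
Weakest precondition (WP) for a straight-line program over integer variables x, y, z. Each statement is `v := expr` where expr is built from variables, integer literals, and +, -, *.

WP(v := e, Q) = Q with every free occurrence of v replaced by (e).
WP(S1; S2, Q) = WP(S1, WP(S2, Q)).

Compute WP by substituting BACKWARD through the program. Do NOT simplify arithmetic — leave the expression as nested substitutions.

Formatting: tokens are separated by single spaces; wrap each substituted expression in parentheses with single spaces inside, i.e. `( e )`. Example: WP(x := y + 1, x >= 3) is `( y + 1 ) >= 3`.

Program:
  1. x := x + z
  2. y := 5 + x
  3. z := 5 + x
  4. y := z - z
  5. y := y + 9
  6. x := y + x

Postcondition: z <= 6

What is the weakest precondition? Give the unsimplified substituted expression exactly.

post: z <= 6
stmt 6: x := y + x  -- replace 0 occurrence(s) of x with (y + x)
  => z <= 6
stmt 5: y := y + 9  -- replace 0 occurrence(s) of y with (y + 9)
  => z <= 6
stmt 4: y := z - z  -- replace 0 occurrence(s) of y with (z - z)
  => z <= 6
stmt 3: z := 5 + x  -- replace 1 occurrence(s) of z with (5 + x)
  => ( 5 + x ) <= 6
stmt 2: y := 5 + x  -- replace 0 occurrence(s) of y with (5 + x)
  => ( 5 + x ) <= 6
stmt 1: x := x + z  -- replace 1 occurrence(s) of x with (x + z)
  => ( 5 + ( x + z ) ) <= 6

Answer: ( 5 + ( x + z ) ) <= 6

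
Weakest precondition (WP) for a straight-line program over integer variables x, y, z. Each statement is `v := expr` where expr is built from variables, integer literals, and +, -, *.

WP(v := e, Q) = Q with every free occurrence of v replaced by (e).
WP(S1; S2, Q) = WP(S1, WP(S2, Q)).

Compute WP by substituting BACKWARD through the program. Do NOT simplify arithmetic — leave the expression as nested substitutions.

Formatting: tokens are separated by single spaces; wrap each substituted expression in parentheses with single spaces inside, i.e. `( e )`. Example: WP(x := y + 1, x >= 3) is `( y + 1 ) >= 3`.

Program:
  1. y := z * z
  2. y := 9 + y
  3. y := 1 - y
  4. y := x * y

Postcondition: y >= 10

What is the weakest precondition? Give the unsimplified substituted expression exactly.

Answer: ( x * ( 1 - ( 9 + ( z * z ) ) ) ) >= 10

Derivation:
post: y >= 10
stmt 4: y := x * y  -- replace 1 occurrence(s) of y with (x * y)
  => ( x * y ) >= 10
stmt 3: y := 1 - y  -- replace 1 occurrence(s) of y with (1 - y)
  => ( x * ( 1 - y ) ) >= 10
stmt 2: y := 9 + y  -- replace 1 occurrence(s) of y with (9 + y)
  => ( x * ( 1 - ( 9 + y ) ) ) >= 10
stmt 1: y := z * z  -- replace 1 occurrence(s) of y with (z * z)
  => ( x * ( 1 - ( 9 + ( z * z ) ) ) ) >= 10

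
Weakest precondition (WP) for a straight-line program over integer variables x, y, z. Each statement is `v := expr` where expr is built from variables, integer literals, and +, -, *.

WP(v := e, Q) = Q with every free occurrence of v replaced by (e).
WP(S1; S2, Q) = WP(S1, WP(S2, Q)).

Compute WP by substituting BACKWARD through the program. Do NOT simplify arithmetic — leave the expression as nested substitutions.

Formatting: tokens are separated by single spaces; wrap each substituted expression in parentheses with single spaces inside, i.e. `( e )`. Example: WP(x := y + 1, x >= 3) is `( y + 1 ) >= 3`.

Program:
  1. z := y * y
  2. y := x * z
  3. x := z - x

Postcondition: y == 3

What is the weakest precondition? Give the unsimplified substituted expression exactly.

post: y == 3
stmt 3: x := z - x  -- replace 0 occurrence(s) of x with (z - x)
  => y == 3
stmt 2: y := x * z  -- replace 1 occurrence(s) of y with (x * z)
  => ( x * z ) == 3
stmt 1: z := y * y  -- replace 1 occurrence(s) of z with (y * y)
  => ( x * ( y * y ) ) == 3

Answer: ( x * ( y * y ) ) == 3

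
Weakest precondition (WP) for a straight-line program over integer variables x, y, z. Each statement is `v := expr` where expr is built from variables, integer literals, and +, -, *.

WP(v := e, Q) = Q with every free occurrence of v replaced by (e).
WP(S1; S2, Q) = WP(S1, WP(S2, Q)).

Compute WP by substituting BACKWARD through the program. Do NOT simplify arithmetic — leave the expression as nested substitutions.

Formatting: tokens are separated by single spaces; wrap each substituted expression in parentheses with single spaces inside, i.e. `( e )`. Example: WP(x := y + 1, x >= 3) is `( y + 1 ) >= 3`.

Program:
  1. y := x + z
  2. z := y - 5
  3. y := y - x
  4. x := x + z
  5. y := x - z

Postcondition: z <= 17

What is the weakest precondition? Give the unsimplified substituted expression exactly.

post: z <= 17
stmt 5: y := x - z  -- replace 0 occurrence(s) of y with (x - z)
  => z <= 17
stmt 4: x := x + z  -- replace 0 occurrence(s) of x with (x + z)
  => z <= 17
stmt 3: y := y - x  -- replace 0 occurrence(s) of y with (y - x)
  => z <= 17
stmt 2: z := y - 5  -- replace 1 occurrence(s) of z with (y - 5)
  => ( y - 5 ) <= 17
stmt 1: y := x + z  -- replace 1 occurrence(s) of y with (x + z)
  => ( ( x + z ) - 5 ) <= 17

Answer: ( ( x + z ) - 5 ) <= 17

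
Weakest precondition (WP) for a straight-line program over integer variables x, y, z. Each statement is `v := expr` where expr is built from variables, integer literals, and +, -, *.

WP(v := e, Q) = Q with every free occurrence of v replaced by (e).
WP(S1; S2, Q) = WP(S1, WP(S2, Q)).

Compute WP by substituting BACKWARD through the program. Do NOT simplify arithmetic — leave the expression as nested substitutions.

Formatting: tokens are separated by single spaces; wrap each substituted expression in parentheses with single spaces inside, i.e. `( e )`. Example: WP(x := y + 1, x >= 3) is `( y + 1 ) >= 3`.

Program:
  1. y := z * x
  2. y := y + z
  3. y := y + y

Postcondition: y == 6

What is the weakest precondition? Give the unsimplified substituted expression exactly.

Answer: ( ( ( z * x ) + z ) + ( ( z * x ) + z ) ) == 6

Derivation:
post: y == 6
stmt 3: y := y + y  -- replace 1 occurrence(s) of y with (y + y)
  => ( y + y ) == 6
stmt 2: y := y + z  -- replace 2 occurrence(s) of y with (y + z)
  => ( ( y + z ) + ( y + z ) ) == 6
stmt 1: y := z * x  -- replace 2 occurrence(s) of y with (z * x)
  => ( ( ( z * x ) + z ) + ( ( z * x ) + z ) ) == 6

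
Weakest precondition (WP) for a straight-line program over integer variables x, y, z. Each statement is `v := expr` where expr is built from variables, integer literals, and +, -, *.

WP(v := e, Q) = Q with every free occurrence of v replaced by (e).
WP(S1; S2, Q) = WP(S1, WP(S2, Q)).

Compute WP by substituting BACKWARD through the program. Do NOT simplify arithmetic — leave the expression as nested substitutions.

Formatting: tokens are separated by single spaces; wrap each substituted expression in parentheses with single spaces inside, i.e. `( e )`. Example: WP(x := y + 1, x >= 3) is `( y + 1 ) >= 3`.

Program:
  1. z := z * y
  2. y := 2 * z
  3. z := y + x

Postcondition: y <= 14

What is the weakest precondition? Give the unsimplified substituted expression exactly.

Answer: ( 2 * ( z * y ) ) <= 14

Derivation:
post: y <= 14
stmt 3: z := y + x  -- replace 0 occurrence(s) of z with (y + x)
  => y <= 14
stmt 2: y := 2 * z  -- replace 1 occurrence(s) of y with (2 * z)
  => ( 2 * z ) <= 14
stmt 1: z := z * y  -- replace 1 occurrence(s) of z with (z * y)
  => ( 2 * ( z * y ) ) <= 14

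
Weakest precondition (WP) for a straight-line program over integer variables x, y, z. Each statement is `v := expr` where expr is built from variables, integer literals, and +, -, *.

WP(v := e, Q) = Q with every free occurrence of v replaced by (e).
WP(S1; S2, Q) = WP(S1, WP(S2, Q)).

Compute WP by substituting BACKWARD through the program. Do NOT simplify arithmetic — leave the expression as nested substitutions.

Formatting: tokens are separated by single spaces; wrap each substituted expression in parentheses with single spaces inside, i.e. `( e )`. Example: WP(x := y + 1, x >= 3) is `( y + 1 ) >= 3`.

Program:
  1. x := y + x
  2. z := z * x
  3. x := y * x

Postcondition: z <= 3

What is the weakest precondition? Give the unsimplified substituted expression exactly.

post: z <= 3
stmt 3: x := y * x  -- replace 0 occurrence(s) of x with (y * x)
  => z <= 3
stmt 2: z := z * x  -- replace 1 occurrence(s) of z with (z * x)
  => ( z * x ) <= 3
stmt 1: x := y + x  -- replace 1 occurrence(s) of x with (y + x)
  => ( z * ( y + x ) ) <= 3

Answer: ( z * ( y + x ) ) <= 3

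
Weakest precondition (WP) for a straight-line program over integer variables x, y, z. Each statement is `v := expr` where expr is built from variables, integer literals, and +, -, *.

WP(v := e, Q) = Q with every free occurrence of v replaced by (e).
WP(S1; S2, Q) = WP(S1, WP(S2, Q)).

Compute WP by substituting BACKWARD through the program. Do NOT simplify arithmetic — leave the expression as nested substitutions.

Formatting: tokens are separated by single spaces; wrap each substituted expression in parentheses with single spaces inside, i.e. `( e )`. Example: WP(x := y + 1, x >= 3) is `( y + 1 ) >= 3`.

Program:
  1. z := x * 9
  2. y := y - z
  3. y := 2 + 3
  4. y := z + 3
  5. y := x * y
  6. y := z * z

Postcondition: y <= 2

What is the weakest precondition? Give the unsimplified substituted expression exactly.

post: y <= 2
stmt 6: y := z * z  -- replace 1 occurrence(s) of y with (z * z)
  => ( z * z ) <= 2
stmt 5: y := x * y  -- replace 0 occurrence(s) of y with (x * y)
  => ( z * z ) <= 2
stmt 4: y := z + 3  -- replace 0 occurrence(s) of y with (z + 3)
  => ( z * z ) <= 2
stmt 3: y := 2 + 3  -- replace 0 occurrence(s) of y with (2 + 3)
  => ( z * z ) <= 2
stmt 2: y := y - z  -- replace 0 occurrence(s) of y with (y - z)
  => ( z * z ) <= 2
stmt 1: z := x * 9  -- replace 2 occurrence(s) of z with (x * 9)
  => ( ( x * 9 ) * ( x * 9 ) ) <= 2

Answer: ( ( x * 9 ) * ( x * 9 ) ) <= 2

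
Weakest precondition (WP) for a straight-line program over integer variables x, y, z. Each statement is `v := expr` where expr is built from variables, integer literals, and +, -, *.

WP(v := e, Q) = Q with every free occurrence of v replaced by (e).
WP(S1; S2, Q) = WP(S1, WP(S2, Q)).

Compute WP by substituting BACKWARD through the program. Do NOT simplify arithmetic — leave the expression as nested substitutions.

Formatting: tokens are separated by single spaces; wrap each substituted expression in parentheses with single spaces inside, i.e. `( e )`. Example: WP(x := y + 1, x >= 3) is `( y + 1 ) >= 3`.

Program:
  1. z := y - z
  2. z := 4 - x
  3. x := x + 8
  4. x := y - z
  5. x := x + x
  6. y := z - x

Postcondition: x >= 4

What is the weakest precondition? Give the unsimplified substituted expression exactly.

Answer: ( ( y - ( 4 - x ) ) + ( y - ( 4 - x ) ) ) >= 4

Derivation:
post: x >= 4
stmt 6: y := z - x  -- replace 0 occurrence(s) of y with (z - x)
  => x >= 4
stmt 5: x := x + x  -- replace 1 occurrence(s) of x with (x + x)
  => ( x + x ) >= 4
stmt 4: x := y - z  -- replace 2 occurrence(s) of x with (y - z)
  => ( ( y - z ) + ( y - z ) ) >= 4
stmt 3: x := x + 8  -- replace 0 occurrence(s) of x with (x + 8)
  => ( ( y - z ) + ( y - z ) ) >= 4
stmt 2: z := 4 - x  -- replace 2 occurrence(s) of z with (4 - x)
  => ( ( y - ( 4 - x ) ) + ( y - ( 4 - x ) ) ) >= 4
stmt 1: z := y - z  -- replace 0 occurrence(s) of z with (y - z)
  => ( ( y - ( 4 - x ) ) + ( y - ( 4 - x ) ) ) >= 4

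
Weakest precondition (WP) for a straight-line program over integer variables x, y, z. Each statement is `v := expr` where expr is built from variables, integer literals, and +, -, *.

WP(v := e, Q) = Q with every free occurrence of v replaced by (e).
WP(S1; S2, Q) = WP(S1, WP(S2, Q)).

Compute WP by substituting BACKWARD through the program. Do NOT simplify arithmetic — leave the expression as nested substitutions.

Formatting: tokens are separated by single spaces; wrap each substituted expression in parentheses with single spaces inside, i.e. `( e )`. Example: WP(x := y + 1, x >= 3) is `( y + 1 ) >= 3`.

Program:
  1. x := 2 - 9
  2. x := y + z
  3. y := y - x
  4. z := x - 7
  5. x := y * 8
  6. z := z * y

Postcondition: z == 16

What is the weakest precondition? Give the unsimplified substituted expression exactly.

post: z == 16
stmt 6: z := z * y  -- replace 1 occurrence(s) of z with (z * y)
  => ( z * y ) == 16
stmt 5: x := y * 8  -- replace 0 occurrence(s) of x with (y * 8)
  => ( z * y ) == 16
stmt 4: z := x - 7  -- replace 1 occurrence(s) of z with (x - 7)
  => ( ( x - 7 ) * y ) == 16
stmt 3: y := y - x  -- replace 1 occurrence(s) of y with (y - x)
  => ( ( x - 7 ) * ( y - x ) ) == 16
stmt 2: x := y + z  -- replace 2 occurrence(s) of x with (y + z)
  => ( ( ( y + z ) - 7 ) * ( y - ( y + z ) ) ) == 16
stmt 1: x := 2 - 9  -- replace 0 occurrence(s) of x with (2 - 9)
  => ( ( ( y + z ) - 7 ) * ( y - ( y + z ) ) ) == 16

Answer: ( ( ( y + z ) - 7 ) * ( y - ( y + z ) ) ) == 16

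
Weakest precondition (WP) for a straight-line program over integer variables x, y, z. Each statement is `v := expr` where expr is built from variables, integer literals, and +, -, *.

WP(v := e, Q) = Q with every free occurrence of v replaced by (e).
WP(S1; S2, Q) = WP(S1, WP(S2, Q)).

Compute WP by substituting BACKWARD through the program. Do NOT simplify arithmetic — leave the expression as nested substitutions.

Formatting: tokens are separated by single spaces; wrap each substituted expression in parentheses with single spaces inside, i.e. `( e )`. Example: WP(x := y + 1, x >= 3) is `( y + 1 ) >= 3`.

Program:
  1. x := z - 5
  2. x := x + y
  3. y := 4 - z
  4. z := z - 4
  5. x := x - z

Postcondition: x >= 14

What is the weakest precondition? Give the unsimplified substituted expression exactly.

post: x >= 14
stmt 5: x := x - z  -- replace 1 occurrence(s) of x with (x - z)
  => ( x - z ) >= 14
stmt 4: z := z - 4  -- replace 1 occurrence(s) of z with (z - 4)
  => ( x - ( z - 4 ) ) >= 14
stmt 3: y := 4 - z  -- replace 0 occurrence(s) of y with (4 - z)
  => ( x - ( z - 4 ) ) >= 14
stmt 2: x := x + y  -- replace 1 occurrence(s) of x with (x + y)
  => ( ( x + y ) - ( z - 4 ) ) >= 14
stmt 1: x := z - 5  -- replace 1 occurrence(s) of x with (z - 5)
  => ( ( ( z - 5 ) + y ) - ( z - 4 ) ) >= 14

Answer: ( ( ( z - 5 ) + y ) - ( z - 4 ) ) >= 14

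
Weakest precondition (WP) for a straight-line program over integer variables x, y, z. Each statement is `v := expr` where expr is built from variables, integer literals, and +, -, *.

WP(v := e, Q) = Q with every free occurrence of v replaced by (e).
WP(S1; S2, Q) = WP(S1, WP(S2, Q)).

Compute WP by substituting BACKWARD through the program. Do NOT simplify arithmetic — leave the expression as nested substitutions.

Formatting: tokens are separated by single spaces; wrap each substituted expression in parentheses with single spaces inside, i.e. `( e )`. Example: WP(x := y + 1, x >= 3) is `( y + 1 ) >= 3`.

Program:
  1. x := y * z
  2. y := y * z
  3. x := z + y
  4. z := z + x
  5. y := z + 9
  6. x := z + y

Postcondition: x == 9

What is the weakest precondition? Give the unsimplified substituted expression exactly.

post: x == 9
stmt 6: x := z + y  -- replace 1 occurrence(s) of x with (z + y)
  => ( z + y ) == 9
stmt 5: y := z + 9  -- replace 1 occurrence(s) of y with (z + 9)
  => ( z + ( z + 9 ) ) == 9
stmt 4: z := z + x  -- replace 2 occurrence(s) of z with (z + x)
  => ( ( z + x ) + ( ( z + x ) + 9 ) ) == 9
stmt 3: x := z + y  -- replace 2 occurrence(s) of x with (z + y)
  => ( ( z + ( z + y ) ) + ( ( z + ( z + y ) ) + 9 ) ) == 9
stmt 2: y := y * z  -- replace 2 occurrence(s) of y with (y * z)
  => ( ( z + ( z + ( y * z ) ) ) + ( ( z + ( z + ( y * z ) ) ) + 9 ) ) == 9
stmt 1: x := y * z  -- replace 0 occurrence(s) of x with (y * z)
  => ( ( z + ( z + ( y * z ) ) ) + ( ( z + ( z + ( y * z ) ) ) + 9 ) ) == 9

Answer: ( ( z + ( z + ( y * z ) ) ) + ( ( z + ( z + ( y * z ) ) ) + 9 ) ) == 9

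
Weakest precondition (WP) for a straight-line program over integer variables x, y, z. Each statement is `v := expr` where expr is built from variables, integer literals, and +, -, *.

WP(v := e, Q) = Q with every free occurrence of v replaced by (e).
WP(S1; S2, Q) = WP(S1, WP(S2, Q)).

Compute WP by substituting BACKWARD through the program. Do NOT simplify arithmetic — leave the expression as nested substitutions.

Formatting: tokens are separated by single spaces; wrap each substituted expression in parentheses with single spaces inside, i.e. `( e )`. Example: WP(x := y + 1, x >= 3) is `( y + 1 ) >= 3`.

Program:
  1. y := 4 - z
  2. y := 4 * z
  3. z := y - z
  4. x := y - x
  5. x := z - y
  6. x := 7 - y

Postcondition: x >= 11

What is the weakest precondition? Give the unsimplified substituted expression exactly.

Answer: ( 7 - ( 4 * z ) ) >= 11

Derivation:
post: x >= 11
stmt 6: x := 7 - y  -- replace 1 occurrence(s) of x with (7 - y)
  => ( 7 - y ) >= 11
stmt 5: x := z - y  -- replace 0 occurrence(s) of x with (z - y)
  => ( 7 - y ) >= 11
stmt 4: x := y - x  -- replace 0 occurrence(s) of x with (y - x)
  => ( 7 - y ) >= 11
stmt 3: z := y - z  -- replace 0 occurrence(s) of z with (y - z)
  => ( 7 - y ) >= 11
stmt 2: y := 4 * z  -- replace 1 occurrence(s) of y with (4 * z)
  => ( 7 - ( 4 * z ) ) >= 11
stmt 1: y := 4 - z  -- replace 0 occurrence(s) of y with (4 - z)
  => ( 7 - ( 4 * z ) ) >= 11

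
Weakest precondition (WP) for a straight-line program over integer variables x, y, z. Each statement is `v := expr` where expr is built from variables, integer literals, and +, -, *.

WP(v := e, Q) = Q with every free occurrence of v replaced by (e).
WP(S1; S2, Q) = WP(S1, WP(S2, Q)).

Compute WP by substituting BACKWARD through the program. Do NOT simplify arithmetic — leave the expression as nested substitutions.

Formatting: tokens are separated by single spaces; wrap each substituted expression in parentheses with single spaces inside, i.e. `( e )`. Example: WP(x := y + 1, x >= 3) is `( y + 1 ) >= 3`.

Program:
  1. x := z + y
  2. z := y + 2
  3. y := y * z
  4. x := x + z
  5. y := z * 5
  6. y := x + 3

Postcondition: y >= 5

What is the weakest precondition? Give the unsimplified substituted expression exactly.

Answer: ( ( ( z + y ) + ( y + 2 ) ) + 3 ) >= 5

Derivation:
post: y >= 5
stmt 6: y := x + 3  -- replace 1 occurrence(s) of y with (x + 3)
  => ( x + 3 ) >= 5
stmt 5: y := z * 5  -- replace 0 occurrence(s) of y with (z * 5)
  => ( x + 3 ) >= 5
stmt 4: x := x + z  -- replace 1 occurrence(s) of x with (x + z)
  => ( ( x + z ) + 3 ) >= 5
stmt 3: y := y * z  -- replace 0 occurrence(s) of y with (y * z)
  => ( ( x + z ) + 3 ) >= 5
stmt 2: z := y + 2  -- replace 1 occurrence(s) of z with (y + 2)
  => ( ( x + ( y + 2 ) ) + 3 ) >= 5
stmt 1: x := z + y  -- replace 1 occurrence(s) of x with (z + y)
  => ( ( ( z + y ) + ( y + 2 ) ) + 3 ) >= 5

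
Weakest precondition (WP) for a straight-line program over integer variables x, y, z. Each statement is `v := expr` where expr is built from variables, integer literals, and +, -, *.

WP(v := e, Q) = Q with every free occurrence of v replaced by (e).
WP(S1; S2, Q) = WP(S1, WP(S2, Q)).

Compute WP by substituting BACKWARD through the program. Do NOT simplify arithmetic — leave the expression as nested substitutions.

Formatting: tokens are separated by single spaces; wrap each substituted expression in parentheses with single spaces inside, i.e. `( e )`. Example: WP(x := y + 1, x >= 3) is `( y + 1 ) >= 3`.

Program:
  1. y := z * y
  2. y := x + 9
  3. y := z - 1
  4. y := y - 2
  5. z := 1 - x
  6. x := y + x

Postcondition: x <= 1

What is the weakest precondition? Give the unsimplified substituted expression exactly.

post: x <= 1
stmt 6: x := y + x  -- replace 1 occurrence(s) of x with (y + x)
  => ( y + x ) <= 1
stmt 5: z := 1 - x  -- replace 0 occurrence(s) of z with (1 - x)
  => ( y + x ) <= 1
stmt 4: y := y - 2  -- replace 1 occurrence(s) of y with (y - 2)
  => ( ( y - 2 ) + x ) <= 1
stmt 3: y := z - 1  -- replace 1 occurrence(s) of y with (z - 1)
  => ( ( ( z - 1 ) - 2 ) + x ) <= 1
stmt 2: y := x + 9  -- replace 0 occurrence(s) of y with (x + 9)
  => ( ( ( z - 1 ) - 2 ) + x ) <= 1
stmt 1: y := z * y  -- replace 0 occurrence(s) of y with (z * y)
  => ( ( ( z - 1 ) - 2 ) + x ) <= 1

Answer: ( ( ( z - 1 ) - 2 ) + x ) <= 1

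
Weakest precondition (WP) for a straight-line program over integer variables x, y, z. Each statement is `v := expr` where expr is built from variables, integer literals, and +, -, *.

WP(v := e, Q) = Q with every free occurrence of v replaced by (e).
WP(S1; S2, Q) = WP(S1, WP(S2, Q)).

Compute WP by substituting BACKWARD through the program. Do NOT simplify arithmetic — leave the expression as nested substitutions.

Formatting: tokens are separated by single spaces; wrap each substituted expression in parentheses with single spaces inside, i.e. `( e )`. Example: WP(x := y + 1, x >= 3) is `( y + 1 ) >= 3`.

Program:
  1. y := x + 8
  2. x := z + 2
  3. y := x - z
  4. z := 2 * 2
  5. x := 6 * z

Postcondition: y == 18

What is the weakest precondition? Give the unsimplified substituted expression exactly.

post: y == 18
stmt 5: x := 6 * z  -- replace 0 occurrence(s) of x with (6 * z)
  => y == 18
stmt 4: z := 2 * 2  -- replace 0 occurrence(s) of z with (2 * 2)
  => y == 18
stmt 3: y := x - z  -- replace 1 occurrence(s) of y with (x - z)
  => ( x - z ) == 18
stmt 2: x := z + 2  -- replace 1 occurrence(s) of x with (z + 2)
  => ( ( z + 2 ) - z ) == 18
stmt 1: y := x + 8  -- replace 0 occurrence(s) of y with (x + 8)
  => ( ( z + 2 ) - z ) == 18

Answer: ( ( z + 2 ) - z ) == 18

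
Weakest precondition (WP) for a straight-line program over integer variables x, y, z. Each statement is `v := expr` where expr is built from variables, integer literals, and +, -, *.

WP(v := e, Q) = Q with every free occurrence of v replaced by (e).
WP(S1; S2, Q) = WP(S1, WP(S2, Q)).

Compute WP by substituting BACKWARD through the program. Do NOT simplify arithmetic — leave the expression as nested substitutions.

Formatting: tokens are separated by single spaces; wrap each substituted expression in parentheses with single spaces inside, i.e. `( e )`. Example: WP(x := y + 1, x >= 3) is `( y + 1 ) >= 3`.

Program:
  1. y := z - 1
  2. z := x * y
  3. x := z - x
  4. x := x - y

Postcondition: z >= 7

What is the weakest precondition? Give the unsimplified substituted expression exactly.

post: z >= 7
stmt 4: x := x - y  -- replace 0 occurrence(s) of x with (x - y)
  => z >= 7
stmt 3: x := z - x  -- replace 0 occurrence(s) of x with (z - x)
  => z >= 7
stmt 2: z := x * y  -- replace 1 occurrence(s) of z with (x * y)
  => ( x * y ) >= 7
stmt 1: y := z - 1  -- replace 1 occurrence(s) of y with (z - 1)
  => ( x * ( z - 1 ) ) >= 7

Answer: ( x * ( z - 1 ) ) >= 7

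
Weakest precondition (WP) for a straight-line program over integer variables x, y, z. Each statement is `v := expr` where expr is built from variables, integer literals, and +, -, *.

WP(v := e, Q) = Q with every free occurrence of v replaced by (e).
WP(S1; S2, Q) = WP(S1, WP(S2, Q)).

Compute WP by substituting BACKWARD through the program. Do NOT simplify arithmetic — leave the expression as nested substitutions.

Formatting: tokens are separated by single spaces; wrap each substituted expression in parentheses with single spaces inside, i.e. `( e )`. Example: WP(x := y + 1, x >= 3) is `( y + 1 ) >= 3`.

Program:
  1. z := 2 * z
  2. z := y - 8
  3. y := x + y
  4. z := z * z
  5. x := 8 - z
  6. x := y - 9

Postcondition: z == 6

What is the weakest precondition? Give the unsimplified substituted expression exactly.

post: z == 6
stmt 6: x := y - 9  -- replace 0 occurrence(s) of x with (y - 9)
  => z == 6
stmt 5: x := 8 - z  -- replace 0 occurrence(s) of x with (8 - z)
  => z == 6
stmt 4: z := z * z  -- replace 1 occurrence(s) of z with (z * z)
  => ( z * z ) == 6
stmt 3: y := x + y  -- replace 0 occurrence(s) of y with (x + y)
  => ( z * z ) == 6
stmt 2: z := y - 8  -- replace 2 occurrence(s) of z with (y - 8)
  => ( ( y - 8 ) * ( y - 8 ) ) == 6
stmt 1: z := 2 * z  -- replace 0 occurrence(s) of z with (2 * z)
  => ( ( y - 8 ) * ( y - 8 ) ) == 6

Answer: ( ( y - 8 ) * ( y - 8 ) ) == 6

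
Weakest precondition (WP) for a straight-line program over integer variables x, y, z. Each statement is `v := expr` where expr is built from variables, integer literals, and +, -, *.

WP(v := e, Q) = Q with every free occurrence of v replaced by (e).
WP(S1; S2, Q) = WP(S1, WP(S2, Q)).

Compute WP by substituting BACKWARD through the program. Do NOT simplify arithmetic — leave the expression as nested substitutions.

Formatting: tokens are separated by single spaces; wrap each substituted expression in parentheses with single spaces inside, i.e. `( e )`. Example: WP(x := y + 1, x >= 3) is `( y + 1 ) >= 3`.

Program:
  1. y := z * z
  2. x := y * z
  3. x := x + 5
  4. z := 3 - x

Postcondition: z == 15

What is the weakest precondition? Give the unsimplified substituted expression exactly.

Answer: ( 3 - ( ( ( z * z ) * z ) + 5 ) ) == 15

Derivation:
post: z == 15
stmt 4: z := 3 - x  -- replace 1 occurrence(s) of z with (3 - x)
  => ( 3 - x ) == 15
stmt 3: x := x + 5  -- replace 1 occurrence(s) of x with (x + 5)
  => ( 3 - ( x + 5 ) ) == 15
stmt 2: x := y * z  -- replace 1 occurrence(s) of x with (y * z)
  => ( 3 - ( ( y * z ) + 5 ) ) == 15
stmt 1: y := z * z  -- replace 1 occurrence(s) of y with (z * z)
  => ( 3 - ( ( ( z * z ) * z ) + 5 ) ) == 15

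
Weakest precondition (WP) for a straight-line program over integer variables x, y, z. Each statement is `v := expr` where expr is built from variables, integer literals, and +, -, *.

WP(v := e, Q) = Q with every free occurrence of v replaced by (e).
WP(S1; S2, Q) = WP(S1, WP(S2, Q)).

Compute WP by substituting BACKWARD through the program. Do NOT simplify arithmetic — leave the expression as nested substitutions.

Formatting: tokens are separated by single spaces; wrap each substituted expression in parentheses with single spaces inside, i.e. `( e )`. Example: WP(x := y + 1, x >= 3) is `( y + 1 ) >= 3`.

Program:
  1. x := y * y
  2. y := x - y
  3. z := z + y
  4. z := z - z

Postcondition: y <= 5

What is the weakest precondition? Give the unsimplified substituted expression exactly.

Answer: ( ( y * y ) - y ) <= 5

Derivation:
post: y <= 5
stmt 4: z := z - z  -- replace 0 occurrence(s) of z with (z - z)
  => y <= 5
stmt 3: z := z + y  -- replace 0 occurrence(s) of z with (z + y)
  => y <= 5
stmt 2: y := x - y  -- replace 1 occurrence(s) of y with (x - y)
  => ( x - y ) <= 5
stmt 1: x := y * y  -- replace 1 occurrence(s) of x with (y * y)
  => ( ( y * y ) - y ) <= 5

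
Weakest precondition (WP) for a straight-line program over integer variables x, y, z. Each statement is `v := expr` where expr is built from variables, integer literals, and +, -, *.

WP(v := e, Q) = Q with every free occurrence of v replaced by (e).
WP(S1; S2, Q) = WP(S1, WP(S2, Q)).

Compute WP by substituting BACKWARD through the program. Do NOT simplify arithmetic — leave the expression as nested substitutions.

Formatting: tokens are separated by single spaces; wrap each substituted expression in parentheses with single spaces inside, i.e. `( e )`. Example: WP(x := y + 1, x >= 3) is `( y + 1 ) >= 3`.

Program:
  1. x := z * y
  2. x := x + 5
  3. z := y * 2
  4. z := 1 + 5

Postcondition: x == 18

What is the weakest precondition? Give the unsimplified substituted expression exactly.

Answer: ( ( z * y ) + 5 ) == 18

Derivation:
post: x == 18
stmt 4: z := 1 + 5  -- replace 0 occurrence(s) of z with (1 + 5)
  => x == 18
stmt 3: z := y * 2  -- replace 0 occurrence(s) of z with (y * 2)
  => x == 18
stmt 2: x := x + 5  -- replace 1 occurrence(s) of x with (x + 5)
  => ( x + 5 ) == 18
stmt 1: x := z * y  -- replace 1 occurrence(s) of x with (z * y)
  => ( ( z * y ) + 5 ) == 18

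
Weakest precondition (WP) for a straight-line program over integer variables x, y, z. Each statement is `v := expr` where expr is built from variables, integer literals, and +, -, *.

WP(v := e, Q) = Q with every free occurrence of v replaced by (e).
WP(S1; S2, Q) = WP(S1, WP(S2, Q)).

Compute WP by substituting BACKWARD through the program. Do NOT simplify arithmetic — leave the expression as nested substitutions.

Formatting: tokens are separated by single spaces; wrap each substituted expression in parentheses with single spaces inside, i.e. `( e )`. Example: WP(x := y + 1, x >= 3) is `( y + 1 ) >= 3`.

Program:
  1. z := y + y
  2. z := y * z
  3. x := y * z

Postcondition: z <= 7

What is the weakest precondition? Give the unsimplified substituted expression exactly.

post: z <= 7
stmt 3: x := y * z  -- replace 0 occurrence(s) of x with (y * z)
  => z <= 7
stmt 2: z := y * z  -- replace 1 occurrence(s) of z with (y * z)
  => ( y * z ) <= 7
stmt 1: z := y + y  -- replace 1 occurrence(s) of z with (y + y)
  => ( y * ( y + y ) ) <= 7

Answer: ( y * ( y + y ) ) <= 7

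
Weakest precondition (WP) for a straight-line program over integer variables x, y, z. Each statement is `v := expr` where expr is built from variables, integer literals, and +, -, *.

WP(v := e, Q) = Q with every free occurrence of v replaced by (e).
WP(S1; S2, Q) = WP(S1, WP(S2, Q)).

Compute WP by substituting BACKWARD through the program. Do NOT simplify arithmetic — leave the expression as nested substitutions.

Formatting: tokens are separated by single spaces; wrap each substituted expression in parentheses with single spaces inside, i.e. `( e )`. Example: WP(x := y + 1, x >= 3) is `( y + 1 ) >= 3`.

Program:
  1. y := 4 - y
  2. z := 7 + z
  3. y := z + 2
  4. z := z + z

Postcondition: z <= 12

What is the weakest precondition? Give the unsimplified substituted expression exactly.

post: z <= 12
stmt 4: z := z + z  -- replace 1 occurrence(s) of z with (z + z)
  => ( z + z ) <= 12
stmt 3: y := z + 2  -- replace 0 occurrence(s) of y with (z + 2)
  => ( z + z ) <= 12
stmt 2: z := 7 + z  -- replace 2 occurrence(s) of z with (7 + z)
  => ( ( 7 + z ) + ( 7 + z ) ) <= 12
stmt 1: y := 4 - y  -- replace 0 occurrence(s) of y with (4 - y)
  => ( ( 7 + z ) + ( 7 + z ) ) <= 12

Answer: ( ( 7 + z ) + ( 7 + z ) ) <= 12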